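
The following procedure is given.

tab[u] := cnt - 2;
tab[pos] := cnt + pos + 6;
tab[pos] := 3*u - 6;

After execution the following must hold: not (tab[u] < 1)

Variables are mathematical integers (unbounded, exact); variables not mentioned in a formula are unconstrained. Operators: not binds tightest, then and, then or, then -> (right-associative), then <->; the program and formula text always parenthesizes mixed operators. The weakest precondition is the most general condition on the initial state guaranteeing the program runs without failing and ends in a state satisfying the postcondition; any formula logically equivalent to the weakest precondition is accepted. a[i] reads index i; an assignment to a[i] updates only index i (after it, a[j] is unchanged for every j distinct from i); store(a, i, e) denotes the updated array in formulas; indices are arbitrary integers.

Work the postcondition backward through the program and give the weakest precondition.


Working backward. After the program, not (tab[u] < 1) must hold.
Before tab[pos] := 3*u - 6: not (store(tab, pos, 3*u - 6)[u] < 1)
Before tab[pos] := cnt + pos + 6: not (store(store(tab, pos, cnt + pos + 6), pos, 3*u - 6)[u] < 1)
Before tab[u] := cnt - 2: not (store(store(store(tab, u, cnt - 2), pos, cnt + pos + 6), pos, 3*u - 6)[u] < 1)
Answer: WP = not (store(store(store(tab, u, cnt - 2), pos, cnt + pos + 6), pos, 3*u - 6)[u] < 1)


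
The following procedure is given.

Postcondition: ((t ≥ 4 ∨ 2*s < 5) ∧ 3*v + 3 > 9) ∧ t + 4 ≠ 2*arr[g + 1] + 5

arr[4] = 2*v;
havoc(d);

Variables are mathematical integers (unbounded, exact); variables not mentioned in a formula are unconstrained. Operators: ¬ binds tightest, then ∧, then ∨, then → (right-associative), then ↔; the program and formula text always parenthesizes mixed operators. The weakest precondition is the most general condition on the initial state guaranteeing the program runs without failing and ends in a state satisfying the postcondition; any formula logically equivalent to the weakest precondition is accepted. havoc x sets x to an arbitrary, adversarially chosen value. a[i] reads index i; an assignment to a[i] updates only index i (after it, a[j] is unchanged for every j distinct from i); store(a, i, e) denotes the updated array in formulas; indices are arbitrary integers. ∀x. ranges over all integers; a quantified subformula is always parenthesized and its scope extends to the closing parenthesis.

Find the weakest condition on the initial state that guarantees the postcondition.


Working backward. After the program, the postcondition ((t ≥ 4 ∨ 2*s < 5) ∧ 3*v + 3 > 9) ∧ t + 4 ≠ 2*arr[g + 1] + 5 must hold; in canonical form it is (t ≥ 4 ∨ 2*s < 5) ∧ 3*v > 6 ∧ t ≠ 2*arr[g + 1] + 1.
Before havoc d: (t ≥ 4 ∨ 2*s < 5) ∧ 3*v > 6 ∧ t ≠ 2*arr[g + 1] + 1
Before arr[4] := 2*v: (t ≥ 4 ∨ 2*s < 5) ∧ 3*v > 6 ∧ t ≠ 2*store(arr, 4, 2*v)[g + 1] + 1
Answer: WP = (t ≥ 4 ∨ 2*s < 5) ∧ 3*v > 6 ∧ t ≠ 2*store(arr, 4, 2*v)[g + 1] + 1


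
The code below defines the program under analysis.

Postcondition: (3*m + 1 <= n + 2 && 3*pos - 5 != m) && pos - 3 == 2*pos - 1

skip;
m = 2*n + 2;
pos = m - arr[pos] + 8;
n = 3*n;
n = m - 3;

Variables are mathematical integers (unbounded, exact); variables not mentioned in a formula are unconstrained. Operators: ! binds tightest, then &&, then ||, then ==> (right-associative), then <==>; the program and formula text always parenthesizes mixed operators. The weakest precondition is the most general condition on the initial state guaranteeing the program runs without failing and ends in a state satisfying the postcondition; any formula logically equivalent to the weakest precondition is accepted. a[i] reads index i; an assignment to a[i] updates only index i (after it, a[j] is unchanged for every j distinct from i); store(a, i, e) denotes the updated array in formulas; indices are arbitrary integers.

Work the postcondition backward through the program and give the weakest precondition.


Working backward. After the program, the postcondition (3*m + 1 <= n + 2 && 3*pos - 5 != m) && pos - 3 == 2*pos - 1 must hold; in canonical form it is 3*m <= n + 1 && 3*pos != m + 5 && pos == -2.
Before n := m - 3: 2*m <= -2 && 3*pos != m + 5 && pos == -2
Before n := 3*n: 2*m <= -2 && 3*pos != m + 5 && pos == -2
Before pos := m - arr[pos] + 8: 2*m <= -2 && 2*m != 3*arr[pos] - 19 && m == arr[pos] - 10
Before m := 2*n + 2: 4*n <= -6 && 4*n != 3*arr[pos] - 23 && 2*n == arr[pos] - 12
Before skip: 4*n <= -6 && 4*n != 3*arr[pos] - 23 && 2*n == arr[pos] - 12
Answer: WP = 4*n <= -6 && 4*n != 3*arr[pos] - 23 && 2*n == arr[pos] - 12


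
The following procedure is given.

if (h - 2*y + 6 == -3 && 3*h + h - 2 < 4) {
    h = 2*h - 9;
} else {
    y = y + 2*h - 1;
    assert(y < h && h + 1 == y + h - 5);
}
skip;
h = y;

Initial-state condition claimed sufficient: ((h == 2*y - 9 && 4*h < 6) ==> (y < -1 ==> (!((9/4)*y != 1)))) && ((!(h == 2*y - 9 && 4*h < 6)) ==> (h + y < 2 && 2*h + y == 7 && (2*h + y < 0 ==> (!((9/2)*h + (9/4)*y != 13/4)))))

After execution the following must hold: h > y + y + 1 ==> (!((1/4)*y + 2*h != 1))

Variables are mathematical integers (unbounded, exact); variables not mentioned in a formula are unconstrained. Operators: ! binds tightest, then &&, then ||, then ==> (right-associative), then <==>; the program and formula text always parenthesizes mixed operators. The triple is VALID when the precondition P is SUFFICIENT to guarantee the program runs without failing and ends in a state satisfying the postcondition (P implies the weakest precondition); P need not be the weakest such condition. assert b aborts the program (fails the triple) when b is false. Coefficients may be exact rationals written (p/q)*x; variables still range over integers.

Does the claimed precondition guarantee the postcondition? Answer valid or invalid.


Working backward. After the program, the postcondition h > y + y + 1 ==> (!((1/4)*y + 2*h != 1)) must hold; in canonical form it is h > 2*y + 1 ==> (!(2*h + (1/4)*y != 1)).
Before h := y: y < -1 ==> (!((9/4)*y != 1))
Before skip: y < -1 ==> (!((9/4)*y != 1))
Then branch requires y < -1 ==> (!((9/4)*y != 1)); else branch requires h + y < 1 && 2*h + y == 7 && (2*h + y < 0 ==> (!((9/2)*h + (9/4)*y != 13/4))).
Before the if: ((h == 2*y - 9 && 4*h < 6) ==> (y < -1 ==> (!((9/4)*y != 1)))) && ((!(h == 2*y - 9 && 4*h < 6)) ==> (h + y < 1 && 2*h + y == 7 && (2*h + y < 0 ==> (!((9/2)*h + (9/4)*y != 13/4)))))
The weakest precondition is ((h == 2*y - 9 && 4*h < 6) ==> (y < -1 ==> (!((9/4)*y != 1)))) && ((!(h == 2*y - 9 && 4*h < 6)) ==> (h + y < 1 && 2*h + y == 7 && (2*h + y < 0 ==> (!((9/2)*h + (9/4)*y != 13/4))))).
Check whether ((h == 2*y - 9 && 4*h < 6) ==> (y < -1 ==> (!((9/4)*y != 1)))) && ((!(h == 2*y - 9 && 4*h < 6)) ==> (h + y < 2 && 2*h + y == 7 && (2*h + y < 0 ==> (!((9/2)*h + (9/4)*y != 13/4))))) implies it.
Countermodel: at the initial state h = 6, y = -5, the precondition holds but the weakest precondition fails.
Answer: invalid


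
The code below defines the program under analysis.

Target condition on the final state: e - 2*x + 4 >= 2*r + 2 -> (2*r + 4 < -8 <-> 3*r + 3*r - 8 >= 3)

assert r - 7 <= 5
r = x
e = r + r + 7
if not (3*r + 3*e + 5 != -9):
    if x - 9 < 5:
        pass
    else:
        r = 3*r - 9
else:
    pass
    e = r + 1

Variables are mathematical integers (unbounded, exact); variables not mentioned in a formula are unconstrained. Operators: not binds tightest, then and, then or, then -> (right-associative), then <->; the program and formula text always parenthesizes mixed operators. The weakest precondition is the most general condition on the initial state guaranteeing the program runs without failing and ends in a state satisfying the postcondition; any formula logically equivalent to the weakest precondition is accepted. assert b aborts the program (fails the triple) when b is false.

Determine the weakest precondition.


Working backward. After the program, the postcondition e - 2*x + 4 >= 2*r + 2 -> (2*r + 4 < -8 <-> 3*r + 3*r - 8 >= 3) must hold; in canonical form it is e >= 2*r + 2*x - 2 -> (2*r < -12 <-> 6*r >= 11).
Then branch requires (x < 14 -> (e >= 2*r + 2*x - 2 -> (2*r < -12 <-> 6*r >= 11))) and ((not (x < 14)) -> (e >= 6*r + 2*x - 20 -> (6*r < 6 <-> 18*r >= 65))); else branch requires r + 2*x <= 3 -> (2*r < -12 <-> 6*r >= 11).
Before the if: ((not (3*e + 3*r != -14)) -> ((x < 14 -> (e >= 2*r + 2*x - 2 -> (2*r < -12 <-> 6*r >= 11))) and ((not (x < 14)) -> (e >= 6*r + 2*x - 20 -> (6*r < 6 <-> 18*r >= 65))))) and (3*e + 3*r != -14 -> (r + 2*x <= 3 -> (2*r < -12 <-> 6*r >= 11)))
Before e := r + r + 7: ((not (9*r != -35)) -> ((x < 14 -> (2*x <= 9 -> (2*r < -12 <-> 6*r >= 11))) and ((not (x < 14)) -> (4*r + 2*x <= 27 -> (6*r < 6 <-> 18*r >= 65))))) and (9*r != -35 -> (r + 2*x <= 3 -> (2*r < -12 <-> 6*r >= 11)))
Before r := x: ((not (9*x != -35)) -> ((x < 14 -> (2*x <= 9 -> (2*x < -12 <-> 6*x >= 11))) and ((not (x < 14)) -> (6*x <= 27 -> (6*x < 6 <-> 18*x >= 65))))) and (9*x != -35 -> (3*x <= 3 -> (2*x < -12 <-> 6*x >= 11)))
Before assert r - 7 <= 5: r <= 12 and ((not (9*x != -35)) -> ((x < 14 -> (2*x <= 9 -> (2*x < -12 <-> 6*x >= 11))) and ((not (x < 14)) -> (6*x <= 27 -> (6*x < 6 <-> 18*x >= 65))))) and (9*x != -35 -> (3*x <= 3 -> (2*x < -12 <-> 6*x >= 11)))
Answer: WP = r <= 12 and ((not (9*x != -35)) -> ((x < 14 -> (2*x <= 9 -> (2*x < -12 <-> 6*x >= 11))) and ((not (x < 14)) -> (6*x <= 27 -> (6*x < 6 <-> 18*x >= 65))))) and (9*x != -35 -> (3*x <= 3 -> (2*x < -12 <-> 6*x >= 11)))


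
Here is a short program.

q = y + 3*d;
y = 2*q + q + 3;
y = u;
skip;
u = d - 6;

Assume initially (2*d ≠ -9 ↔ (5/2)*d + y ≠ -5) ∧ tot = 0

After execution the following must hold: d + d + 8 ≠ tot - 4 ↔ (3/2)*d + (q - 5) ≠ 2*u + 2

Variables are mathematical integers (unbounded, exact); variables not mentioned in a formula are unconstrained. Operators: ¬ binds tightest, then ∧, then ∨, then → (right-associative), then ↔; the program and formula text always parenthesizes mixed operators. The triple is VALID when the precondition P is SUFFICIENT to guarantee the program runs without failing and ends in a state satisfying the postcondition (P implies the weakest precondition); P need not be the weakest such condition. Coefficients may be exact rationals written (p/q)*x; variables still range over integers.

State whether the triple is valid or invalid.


Working backward. After the program, the postcondition d + d + 8 ≠ tot - 4 ↔ (3/2)*d + (q - 5) ≠ 2*u + 2 must hold; in canonical form it is 2*d ≠ tot - 12 ↔ (3/2)*d + q ≠ 2*u + 7.
Before u := d - 6: 2*d ≠ tot - 12 ↔ q ≠ (1/2)*d - 5
Before skip: 2*d ≠ tot - 12 ↔ q ≠ (1/2)*d - 5
Before y := u: 2*d ≠ tot - 12 ↔ q ≠ (1/2)*d - 5
Before y := 2*q + q + 3: 2*d ≠ tot - 12 ↔ q ≠ (1/2)*d - 5
Before q := y + 3*d: 2*d ≠ tot - 12 ↔ (5/2)*d + y ≠ -5
The weakest precondition is 2*d ≠ tot - 12 ↔ (5/2)*d + y ≠ -5.
Check whether (2*d ≠ -9 ↔ (5/2)*d + y ≠ -5) ∧ tot = 0 implies it.
Countermodel: at the initial state d = -6, tot = 0, y = 11, the precondition holds but the weakest precondition fails.
Answer: invalid


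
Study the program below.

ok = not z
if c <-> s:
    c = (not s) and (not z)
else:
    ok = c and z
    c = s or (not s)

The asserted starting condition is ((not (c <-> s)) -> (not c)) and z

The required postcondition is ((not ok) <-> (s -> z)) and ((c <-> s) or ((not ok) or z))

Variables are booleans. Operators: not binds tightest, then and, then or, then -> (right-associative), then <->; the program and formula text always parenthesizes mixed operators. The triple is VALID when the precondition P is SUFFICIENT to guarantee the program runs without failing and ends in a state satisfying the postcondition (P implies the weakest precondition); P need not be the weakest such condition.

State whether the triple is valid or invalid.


Working backward. After the program, the postcondition ((not ok) <-> (s -> z)) and ((c <-> s) or ((not ok) or z)) must hold; in canonical form it is ((not ok) <-> (s -> z)) and ((c <-> s) or (not ok) or z).
Then branch requires ((not ok) <-> (s -> z)) and ((((not s) and (not z)) <-> s) or (not ok) or z); else branch requires ((not (c and z)) <-> (s -> z)) and (s or (not (c and z)) or z).
Before the if: ((c <-> s) -> (((not ok) <-> (s -> z)) and ((((not s) and (not z)) <-> s) or (not ok) or z))) and ((not (c <-> s)) -> (((not (c and z)) <-> (s -> z)) and (s or (not (c and z)) or z)))
Before ok := not z: ((c <-> s) -> ((z <-> (s -> z)) and ((((not s) and (not z)) <-> s) or z))) and ((not (c <-> s)) -> (((not (c and z)) <-> (s -> z)) and (s or (not (c and z)) or z)))
The weakest precondition is ((c <-> s) -> ((z <-> (s -> z)) and ((((not s) and (not z)) <-> s) or z))) and ((not (c <-> s)) -> (((not (c and z)) <-> (s -> z)) and (s or (not (c and z)) or z))).
Check whether ((not (c <-> s)) -> (not c)) and z implies it.
Every state satisfying the precondition satisfies the weakest precondition: the implication holds.
Answer: valid


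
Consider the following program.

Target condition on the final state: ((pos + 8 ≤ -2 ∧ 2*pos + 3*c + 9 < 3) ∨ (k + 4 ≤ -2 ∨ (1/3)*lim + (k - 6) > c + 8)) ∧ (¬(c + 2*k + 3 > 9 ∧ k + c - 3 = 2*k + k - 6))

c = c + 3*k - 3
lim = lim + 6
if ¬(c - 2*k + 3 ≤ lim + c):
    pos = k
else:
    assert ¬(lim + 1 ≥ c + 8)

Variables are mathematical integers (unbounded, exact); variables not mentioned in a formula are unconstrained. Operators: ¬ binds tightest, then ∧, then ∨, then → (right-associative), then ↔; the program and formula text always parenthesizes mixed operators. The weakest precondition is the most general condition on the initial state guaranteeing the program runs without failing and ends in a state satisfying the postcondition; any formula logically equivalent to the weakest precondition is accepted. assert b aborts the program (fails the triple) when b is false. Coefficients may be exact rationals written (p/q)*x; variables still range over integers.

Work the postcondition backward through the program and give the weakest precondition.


Working backward. After the program, the postcondition ((pos + 8 ≤ -2 ∧ 2*pos + 3*c + 9 < 3) ∨ (k + 4 ≤ -2 ∨ (1/3)*lim + (k - 6) > c + 8)) ∧ (¬(c + 2*k + 3 > 9 ∧ k + c - 3 = 2*k + k - 6)) must hold; in canonical form it is ((pos ≤ -10 ∧ 3*c + 2*pos < -6) ∨ k ≤ -6 ∨ k + (1/3)*lim > c + 14) ∧ (¬(c + 2*k > 6 ∧ c = 2*k - 3)).
Then branch requires ((k ≤ -10 ∧ 3*c + 2*k < -6) ∨ k ≤ -6 ∨ k + (1/3)*lim > c + 14) ∧ (¬(c + 2*k > 6 ∧ c = 2*k - 3)); else branch requires (¬(lim ≥ c + 7)) ∧ ((pos ≤ -10 ∧ 3*c + 2*pos < -6) ∨ k ≤ -6 ∨ k + (1/3)*lim > c + 14) ∧ (¬(c + 2*k > 6 ∧ c = 2*k - 3)).
Before the if: ((¬(2*k + lim ≥ 3)) → (((k ≤ -10 ∧ 3*c + 2*k < -6) ∨ k ≤ -6 ∨ k + (1/3)*lim > c + 14) ∧ (¬(c + 2*k > 6 ∧ c = 2*k - 3)))) ∧ (2*k + lim ≥ 3 → ((¬(lim ≥ c + 7)) ∧ ((pos ≤ -10 ∧ 3*c + 2*pos < -6) ∨ k ≤ -6 ∨ k + (1/3)*lim > c + 14) ∧ (¬(c + 2*k > 6 ∧ c = 2*k - 3))))
Before lim := lim + 6: ((¬(2*k + lim ≥ -3)) → (((k ≤ -10 ∧ 3*c + 2*k < -6) ∨ k ≤ -6 ∨ k + (1/3)*lim > c + 12) ∧ (¬(c + 2*k > 6 ∧ c = 2*k - 3)))) ∧ (2*k + lim ≥ -3 → ((¬(lim ≥ c + 1)) ∧ ((pos ≤ -10 ∧ 3*c + 2*pos < -6) ∨ k ≤ -6 ∨ k + (1/3)*lim > c + 12) ∧ (¬(c + 2*k > 6 ∧ c = 2*k - 3))))
Before c := c + 3*k - 3: ((¬(2*k + lim ≥ -3)) → (((k ≤ -10 ∧ 3*c + 11*k < 3) ∨ k ≤ -6 ∨ (1/3)*lim > c + 2*k + 9) ∧ (¬(c + 5*k > 9 ∧ c + k = 0)))) ∧ (2*k + lim ≥ -3 → ((¬(lim ≥ c + 3*k - 2)) ∧ ((pos ≤ -10 ∧ 3*c + 9*k + 2*pos < 3) ∨ k ≤ -6 ∨ (1/3)*lim > c + 2*k + 9) ∧ (¬(c + 5*k > 9 ∧ c + k = 0))))
Answer: WP = ((¬(2*k + lim ≥ -3)) → (((k ≤ -10 ∧ 3*c + 11*k < 3) ∨ k ≤ -6 ∨ (1/3)*lim > c + 2*k + 9) ∧ (¬(c + 5*k > 9 ∧ c + k = 0)))) ∧ (2*k + lim ≥ -3 → ((¬(lim ≥ c + 3*k - 2)) ∧ ((pos ≤ -10 ∧ 3*c + 9*k + 2*pos < 3) ∨ k ≤ -6 ∨ (1/3)*lim > c + 2*k + 9) ∧ (¬(c + 5*k > 9 ∧ c + k = 0))))


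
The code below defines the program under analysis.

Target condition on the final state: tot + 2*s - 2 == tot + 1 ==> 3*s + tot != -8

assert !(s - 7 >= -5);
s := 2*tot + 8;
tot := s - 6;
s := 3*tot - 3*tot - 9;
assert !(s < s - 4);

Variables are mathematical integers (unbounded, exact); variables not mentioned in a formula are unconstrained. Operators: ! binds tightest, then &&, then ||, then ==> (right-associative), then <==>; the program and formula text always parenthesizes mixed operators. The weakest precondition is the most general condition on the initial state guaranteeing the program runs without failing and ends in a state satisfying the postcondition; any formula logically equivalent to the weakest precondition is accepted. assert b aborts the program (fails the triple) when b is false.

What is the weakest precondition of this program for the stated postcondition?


Working backward. After the program, the postcondition tot + 2*s - 2 == tot + 1 ==> 3*s + tot != -8 must hold; in canonical form it is 2*s == 3 ==> 3*s + tot != -8.
Before assert !(s < s - 4): 2*s == 3 ==> 3*s + tot != -8
Before s := 3*tot - 3*tot - 9: true
Before tot := s - 6: true
Before s := 2*tot + 8: true
Before assert !(s - 7 >= -5): !(s >= 2)
Answer: WP = !(s >= 2)


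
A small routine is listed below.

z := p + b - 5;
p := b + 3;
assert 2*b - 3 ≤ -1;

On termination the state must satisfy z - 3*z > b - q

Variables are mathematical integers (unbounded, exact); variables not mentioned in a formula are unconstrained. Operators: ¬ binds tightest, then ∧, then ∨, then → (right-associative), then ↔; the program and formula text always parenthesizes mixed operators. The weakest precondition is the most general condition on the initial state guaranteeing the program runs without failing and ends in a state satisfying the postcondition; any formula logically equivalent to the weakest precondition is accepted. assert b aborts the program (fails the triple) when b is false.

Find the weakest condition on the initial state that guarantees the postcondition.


Working backward. After the program, the postcondition z - 3*z > b - q must hold; in canonical form it is q > b + 2*z.
Before assert 2*b - 3 ≤ -1: 2*b ≤ 2 ∧ q > b + 2*z
Before p := b + 3: 2*b ≤ 2 ∧ q > b + 2*z
Before z := p + b - 5: 2*b ≤ 2 ∧ q > 3*b + 2*p - 10
Answer: WP = 2*b ≤ 2 ∧ q > 3*b + 2*p - 10


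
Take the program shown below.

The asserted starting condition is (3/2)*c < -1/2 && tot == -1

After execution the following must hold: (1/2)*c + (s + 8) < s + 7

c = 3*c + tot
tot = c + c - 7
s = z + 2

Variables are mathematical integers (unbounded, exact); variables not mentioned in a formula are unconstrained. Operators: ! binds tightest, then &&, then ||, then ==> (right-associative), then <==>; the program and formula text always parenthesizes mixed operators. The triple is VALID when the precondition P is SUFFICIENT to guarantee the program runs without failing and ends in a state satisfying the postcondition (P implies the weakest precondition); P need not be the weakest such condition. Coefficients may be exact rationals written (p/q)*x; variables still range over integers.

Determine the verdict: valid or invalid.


Working backward. After the program, the postcondition (1/2)*c + (s + 8) < s + 7 must hold; in canonical form it is (1/2)*c < -1.
Before s := z + 2: (1/2)*c < -1
Before tot := c + c - 7: (1/2)*c < -1
Before c := 3*c + tot: (3/2)*c + (1/2)*tot < -1
The weakest precondition is (3/2)*c + (1/2)*tot < -1.
Check whether (3/2)*c < -1/2 && tot == -1 implies it.
Every state satisfying the precondition satisfies the weakest precondition: the implication holds.
Answer: valid


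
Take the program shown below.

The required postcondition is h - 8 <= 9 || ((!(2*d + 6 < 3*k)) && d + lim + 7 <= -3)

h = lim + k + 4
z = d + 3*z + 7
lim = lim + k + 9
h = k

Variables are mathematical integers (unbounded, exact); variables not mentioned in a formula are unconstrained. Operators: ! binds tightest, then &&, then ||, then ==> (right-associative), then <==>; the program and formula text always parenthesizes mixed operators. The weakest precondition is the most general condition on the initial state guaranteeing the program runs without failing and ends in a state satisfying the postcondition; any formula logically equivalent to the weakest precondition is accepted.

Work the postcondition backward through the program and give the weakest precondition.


Working backward. After the program, the postcondition h - 8 <= 9 || ((!(2*d + 6 < 3*k)) && d + lim + 7 <= -3) must hold; in canonical form it is h <= 17 || ((!(2*d < 3*k - 6)) && d + lim <= -10).
Before h := k: k <= 17 || ((!(2*d < 3*k - 6)) && d + lim <= -10)
Before lim := lim + k + 9: k <= 17 || ((!(2*d < 3*k - 6)) && d + k + lim <= -19)
Before z := d + 3*z + 7: k <= 17 || ((!(2*d < 3*k - 6)) && d + k + lim <= -19)
Before h := lim + k + 4: k <= 17 || ((!(2*d < 3*k - 6)) && d + k + lim <= -19)
Answer: WP = k <= 17 || ((!(2*d < 3*k - 6)) && d + k + lim <= -19)


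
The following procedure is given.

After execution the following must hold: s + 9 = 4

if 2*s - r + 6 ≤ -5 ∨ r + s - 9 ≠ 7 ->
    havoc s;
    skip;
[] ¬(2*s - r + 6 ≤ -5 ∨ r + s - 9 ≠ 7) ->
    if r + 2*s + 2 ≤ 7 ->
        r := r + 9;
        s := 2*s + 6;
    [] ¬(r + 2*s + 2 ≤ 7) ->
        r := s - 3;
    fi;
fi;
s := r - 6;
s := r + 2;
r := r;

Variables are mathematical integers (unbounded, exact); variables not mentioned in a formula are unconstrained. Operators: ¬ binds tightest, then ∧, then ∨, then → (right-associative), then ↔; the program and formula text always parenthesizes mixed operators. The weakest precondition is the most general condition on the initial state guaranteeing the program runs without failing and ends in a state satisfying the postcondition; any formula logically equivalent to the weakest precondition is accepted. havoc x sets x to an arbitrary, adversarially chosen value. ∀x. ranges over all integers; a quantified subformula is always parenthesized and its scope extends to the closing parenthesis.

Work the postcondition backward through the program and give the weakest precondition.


Working backward. After the program, the postcondition s + 9 = 4 must hold; in canonical form it is s = -5.
Before r := r: s = -5
Before s := r + 2: r = -7
Before s := r - 6: r = -7
Then branch requires r = -7; else branch requires (r + 2*s ≤ 5 → r = -16) ∧ ((¬(r + 2*s ≤ 5)) → s = -4).
Before the if: ((2*s ≤ r - 11 ∨ r + s ≠ 16) → r = -7) ∧ ((¬(2*s ≤ r - 11 ∨ r + s ≠ 16)) → ((r + 2*s ≤ 5 → r = -16) ∧ ((¬(r + 2*s ≤ 5)) → s = -4)))
Answer: WP = ((2*s ≤ r - 11 ∨ r + s ≠ 16) → r = -7) ∧ ((¬(2*s ≤ r - 11 ∨ r + s ≠ 16)) → ((r + 2*s ≤ 5 → r = -16) ∧ ((¬(r + 2*s ≤ 5)) → s = -4)))


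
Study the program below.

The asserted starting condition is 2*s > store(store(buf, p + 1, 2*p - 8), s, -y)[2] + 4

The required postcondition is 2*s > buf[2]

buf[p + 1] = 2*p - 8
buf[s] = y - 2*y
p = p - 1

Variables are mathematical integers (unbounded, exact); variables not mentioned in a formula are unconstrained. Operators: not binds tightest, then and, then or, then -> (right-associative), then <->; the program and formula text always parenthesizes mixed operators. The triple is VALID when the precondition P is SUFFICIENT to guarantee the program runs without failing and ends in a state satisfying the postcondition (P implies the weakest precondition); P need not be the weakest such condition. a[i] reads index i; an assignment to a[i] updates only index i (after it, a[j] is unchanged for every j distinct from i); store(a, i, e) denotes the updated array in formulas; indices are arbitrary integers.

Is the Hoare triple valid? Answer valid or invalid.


Working backward. After the program, 2*s > buf[2] must hold.
Before p := p - 1: 2*s > buf[2]
Before buf[s] := y - 2*y: 2*s > store(buf, s, -y)[2]
Before buf[p + 1] := 2*p - 8: 2*s > store(store(buf, p + 1, 2*p - 8), s, -y)[2]
The weakest precondition is 2*s > store(store(buf, p + 1, 2*p - 8), s, -y)[2].
Check whether 2*s > store(store(buf, p + 1, 2*p - 8), s, -y)[2] + 4 implies it.
Every state satisfying the precondition satisfies the weakest precondition: the implication holds.
Answer: valid


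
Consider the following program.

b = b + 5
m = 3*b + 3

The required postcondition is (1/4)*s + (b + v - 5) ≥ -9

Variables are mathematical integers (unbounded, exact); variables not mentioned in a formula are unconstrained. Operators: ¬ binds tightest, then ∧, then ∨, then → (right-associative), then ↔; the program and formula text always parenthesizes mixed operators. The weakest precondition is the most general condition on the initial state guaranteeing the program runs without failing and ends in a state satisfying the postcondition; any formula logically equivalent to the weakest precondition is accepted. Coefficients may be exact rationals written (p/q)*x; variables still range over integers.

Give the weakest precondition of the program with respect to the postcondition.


Working backward. After the program, the postcondition (1/4)*s + (b + v - 5) ≥ -9 must hold; in canonical form it is b + (1/4)*s + v ≥ -4.
Before m := 3*b + 3: b + (1/4)*s + v ≥ -4
Before b := b + 5: b + (1/4)*s + v ≥ -9
Answer: WP = b + (1/4)*s + v ≥ -9


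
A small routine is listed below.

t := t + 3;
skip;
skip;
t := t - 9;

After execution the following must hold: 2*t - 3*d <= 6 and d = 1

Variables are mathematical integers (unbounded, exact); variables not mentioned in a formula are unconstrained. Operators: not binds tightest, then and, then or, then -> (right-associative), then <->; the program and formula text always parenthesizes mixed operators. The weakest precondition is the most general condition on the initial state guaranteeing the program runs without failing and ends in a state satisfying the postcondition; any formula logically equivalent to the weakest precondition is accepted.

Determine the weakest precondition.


Working backward. After the program, the postcondition 2*t - 3*d <= 6 and d = 1 must hold; in canonical form it is 2*t <= 3*d + 6 and d = 1.
Before t := t - 9: 2*t <= 3*d + 24 and d = 1
Before skip: 2*t <= 3*d + 24 and d = 1
Before skip: 2*t <= 3*d + 24 and d = 1
Before t := t + 3: 2*t <= 3*d + 18 and d = 1
Answer: WP = 2*t <= 3*d + 18 and d = 1


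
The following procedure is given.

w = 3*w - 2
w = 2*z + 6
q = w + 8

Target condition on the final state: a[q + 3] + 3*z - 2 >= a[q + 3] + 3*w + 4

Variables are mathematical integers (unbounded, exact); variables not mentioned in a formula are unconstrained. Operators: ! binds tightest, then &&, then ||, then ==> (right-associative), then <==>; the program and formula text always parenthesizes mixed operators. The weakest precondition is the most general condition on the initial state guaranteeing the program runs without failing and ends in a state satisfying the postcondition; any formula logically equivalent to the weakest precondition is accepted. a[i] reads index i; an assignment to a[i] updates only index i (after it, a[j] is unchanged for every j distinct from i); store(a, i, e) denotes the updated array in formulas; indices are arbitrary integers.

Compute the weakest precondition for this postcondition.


Working backward. After the program, the postcondition a[q + 3] + 3*z - 2 >= a[q + 3] + 3*w + 4 must hold; in canonical form it is 3*z >= 3*w + 6.
Before q := w + 8: 3*z >= 3*w + 6
Before w := 2*z + 6: 3*z <= -24
Before w := 3*w - 2: 3*z <= -24
Answer: WP = 3*z <= -24


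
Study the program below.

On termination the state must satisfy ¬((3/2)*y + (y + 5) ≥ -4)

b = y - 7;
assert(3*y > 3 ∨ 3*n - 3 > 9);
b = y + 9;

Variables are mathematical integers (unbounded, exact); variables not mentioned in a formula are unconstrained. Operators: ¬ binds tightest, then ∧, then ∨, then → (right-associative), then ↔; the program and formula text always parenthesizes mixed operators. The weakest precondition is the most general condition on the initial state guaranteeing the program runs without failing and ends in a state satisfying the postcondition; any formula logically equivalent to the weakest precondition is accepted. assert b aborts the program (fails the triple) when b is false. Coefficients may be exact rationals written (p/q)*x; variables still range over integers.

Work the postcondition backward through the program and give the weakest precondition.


Working backward. After the program, the postcondition ¬((3/2)*y + (y + 5) ≥ -4) must hold; in canonical form it is ¬((5/2)*y ≥ -9).
Before b := y + 9: ¬((5/2)*y ≥ -9)
Before assert 3*y > 3 ∨ 3*n - 3 > 9: (3*y > 3 ∨ 3*n > 12) ∧ (¬((5/2)*y ≥ -9))
Before b := y - 7: (3*y > 3 ∨ 3*n > 12) ∧ (¬((5/2)*y ≥ -9))
Answer: WP = (3*y > 3 ∨ 3*n > 12) ∧ (¬((5/2)*y ≥ -9))


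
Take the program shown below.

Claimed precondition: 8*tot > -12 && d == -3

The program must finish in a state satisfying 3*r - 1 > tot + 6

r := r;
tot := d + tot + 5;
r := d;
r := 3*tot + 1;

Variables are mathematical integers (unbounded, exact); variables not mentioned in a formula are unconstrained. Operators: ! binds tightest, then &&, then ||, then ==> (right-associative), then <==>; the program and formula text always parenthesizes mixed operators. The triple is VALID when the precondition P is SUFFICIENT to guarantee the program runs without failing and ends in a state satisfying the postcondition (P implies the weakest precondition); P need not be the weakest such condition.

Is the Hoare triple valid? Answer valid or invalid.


Working backward. After the program, the postcondition 3*r - 1 > tot + 6 must hold; in canonical form it is 3*r > tot + 7.
Before r := 3*tot + 1: 8*tot > 4
Before r := d: 8*tot > 4
Before tot := d + tot + 5: 8*d + 8*tot > -36
Before r := r: 8*d + 8*tot > -36
The weakest precondition is 8*d + 8*tot > -36.
Check whether 8*tot > -12 && d == -3 implies it.
Every state satisfying the precondition satisfies the weakest precondition: the implication holds.
Answer: valid


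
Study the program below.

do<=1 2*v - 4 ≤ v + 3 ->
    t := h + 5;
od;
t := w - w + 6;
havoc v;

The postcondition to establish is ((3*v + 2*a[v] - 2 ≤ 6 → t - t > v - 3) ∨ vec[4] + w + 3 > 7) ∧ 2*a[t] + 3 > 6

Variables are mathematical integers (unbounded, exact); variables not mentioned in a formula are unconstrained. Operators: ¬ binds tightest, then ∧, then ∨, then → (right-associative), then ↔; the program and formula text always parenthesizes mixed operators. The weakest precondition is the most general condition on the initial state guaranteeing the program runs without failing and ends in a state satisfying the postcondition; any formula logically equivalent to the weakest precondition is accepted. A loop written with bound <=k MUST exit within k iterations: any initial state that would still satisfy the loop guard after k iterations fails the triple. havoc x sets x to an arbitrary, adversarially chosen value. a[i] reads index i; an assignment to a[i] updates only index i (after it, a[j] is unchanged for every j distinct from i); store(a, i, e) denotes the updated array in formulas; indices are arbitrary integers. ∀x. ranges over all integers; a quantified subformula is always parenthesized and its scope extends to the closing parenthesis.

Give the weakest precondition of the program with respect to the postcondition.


Working backward. After the program, the postcondition ((3*v + 2*a[v] - 2 ≤ 6 → t - t > v - 3) ∨ vec[4] + w + 3 > 7) ∧ 2*a[t] + 3 > 6 must hold; in canonical form it is ((2*a[v] + 3*v ≤ 8 → v < 3) ∨ vec[4] + w > 4) ∧ 2*a[t] > 3.
Before havoc v: ∀v_1. (((2*a[v_1] + 3*v_1 ≤ 8 → v_1 < 3) ∨ vec[4] + w > 4) ∧ 2*a[t] > 3)
Before t := w - w + 6: ∀v_1. (((2*a[v_1] + 3*v_1 ≤ 8 → v_1 < 3) ∨ vec[4] + w > 4) ∧ 2*a[6] > 3)
Before the loop (bound <=1), unroll the exhaustion recursion (WP_0 = exit-now case; WP_j = one more guarded iteration, up to j = 1):
  WP_0: (¬(v ≤ 7)) ∧ (∀v_1. (((2*a[v_1] + 3*v_1 ≤ 8 → v_1 < 3) ∨ vec[4] + w > 4) ∧ 2*a[6] > 3))
  WP_1: (v ≤ 7 → ((¬(v ≤ 7)) ∧ (∀v_1. (((2*a[v_1] + 3*v_1 ≤ 8 → v_1 < 3) ∨ vec[4] + w > 4) ∧ 2*a[6] > 3)))) ∧ ((¬(v ≤ 7)) → (∀v_1. (((2*a[v_1] + 3*v_1 ≤ 8 → v_1 < 3) ∨ vec[4] + w > 4) ∧ 2*a[6] > 3)))
So before the loop: (v ≤ 7 → ((¬(v ≤ 7)) ∧ (∀v_1. (((2*a[v_1] + 3*v_1 ≤ 8 → v_1 < 3) ∨ vec[4] + w > 4) ∧ 2*a[6] > 3)))) ∧ ((¬(v ≤ 7)) → (∀v_1. (((2*a[v_1] + 3*v_1 ≤ 8 → v_1 < 3) ∨ vec[4] + w > 4) ∧ 2*a[6] > 3)))
Answer: WP = (v ≤ 7 → ((¬(v ≤ 7)) ∧ (∀v_1. (((2*a[v_1] + 3*v_1 ≤ 8 → v_1 < 3) ∨ vec[4] + w > 4) ∧ 2*a[6] > 3)))) ∧ ((¬(v ≤ 7)) → (∀v_1. (((2*a[v_1] + 3*v_1 ≤ 8 → v_1 < 3) ∨ vec[4] + w > 4) ∧ 2*a[6] > 3)))


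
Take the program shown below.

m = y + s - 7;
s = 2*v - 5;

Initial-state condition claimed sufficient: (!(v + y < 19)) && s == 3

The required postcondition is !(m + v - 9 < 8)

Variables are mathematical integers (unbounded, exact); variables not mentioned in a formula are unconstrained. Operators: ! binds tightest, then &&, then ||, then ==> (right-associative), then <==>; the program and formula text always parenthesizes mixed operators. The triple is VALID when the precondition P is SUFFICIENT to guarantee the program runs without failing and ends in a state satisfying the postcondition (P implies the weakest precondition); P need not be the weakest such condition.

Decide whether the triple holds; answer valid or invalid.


Working backward. After the program, the postcondition !(m + v - 9 < 8) must hold; in canonical form it is !(m + v < 17).
Before s := 2*v - 5: !(m + v < 17)
Before m := y + s - 7: !(s + v + y < 24)
The weakest precondition is !(s + v + y < 24).
Check whether (!(v + y < 19)) && s == 3 implies it.
Countermodel: at the initial state s = 3, v = 19, y = 0, the precondition holds but the weakest precondition fails.
Answer: invalid


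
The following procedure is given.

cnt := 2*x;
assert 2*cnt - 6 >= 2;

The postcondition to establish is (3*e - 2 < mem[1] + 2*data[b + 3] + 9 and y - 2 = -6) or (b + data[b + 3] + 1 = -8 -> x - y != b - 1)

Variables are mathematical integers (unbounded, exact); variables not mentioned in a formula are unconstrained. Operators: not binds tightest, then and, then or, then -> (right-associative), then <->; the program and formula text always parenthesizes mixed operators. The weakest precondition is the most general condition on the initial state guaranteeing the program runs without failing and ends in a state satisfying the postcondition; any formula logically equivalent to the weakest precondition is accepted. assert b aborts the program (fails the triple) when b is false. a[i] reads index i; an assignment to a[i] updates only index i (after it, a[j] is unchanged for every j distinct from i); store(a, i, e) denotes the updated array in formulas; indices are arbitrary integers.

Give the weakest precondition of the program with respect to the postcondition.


Working backward. After the program, the postcondition (3*e - 2 < mem[1] + 2*data[b + 3] + 9 and y - 2 = -6) or (b + data[b + 3] + 1 = -8 -> x - y != b - 1) must hold; in canonical form it is (3*e < 2*data[b + 3] + mem[1] + 11 and y = -4) or (data[b + 3] + b = -9 -> x != b + y - 1).
Before assert 2*cnt - 6 >= 2: 2*cnt >= 8 and ((3*e < 2*data[b + 3] + mem[1] + 11 and y = -4) or (data[b + 3] + b = -9 -> x != b + y - 1))
Before cnt := 2*x: 4*x >= 8 and ((3*e < 2*data[b + 3] + mem[1] + 11 and y = -4) or (data[b + 3] + b = -9 -> x != b + y - 1))
Answer: WP = 4*x >= 8 and ((3*e < 2*data[b + 3] + mem[1] + 11 and y = -4) or (data[b + 3] + b = -9 -> x != b + y - 1))


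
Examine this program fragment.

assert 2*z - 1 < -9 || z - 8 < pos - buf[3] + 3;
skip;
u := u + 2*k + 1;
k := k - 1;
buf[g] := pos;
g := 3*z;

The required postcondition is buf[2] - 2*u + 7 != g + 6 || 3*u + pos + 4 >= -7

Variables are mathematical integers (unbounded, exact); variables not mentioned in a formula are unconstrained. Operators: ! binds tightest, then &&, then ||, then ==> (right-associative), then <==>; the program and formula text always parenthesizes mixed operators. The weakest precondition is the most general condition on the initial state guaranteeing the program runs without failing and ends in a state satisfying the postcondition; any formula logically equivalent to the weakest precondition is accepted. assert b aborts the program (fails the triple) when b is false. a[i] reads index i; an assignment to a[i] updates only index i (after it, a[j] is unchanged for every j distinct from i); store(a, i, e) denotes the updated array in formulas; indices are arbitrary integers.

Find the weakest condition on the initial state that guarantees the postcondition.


Working backward. After the program, the postcondition buf[2] - 2*u + 7 != g + 6 || 3*u + pos + 4 >= -7 must hold; in canonical form it is buf[2] != g + 2*u - 1 || pos + 3*u >= -11.
Before g := 3*z: buf[2] != 2*u + 3*z - 1 || pos + 3*u >= -11
Before buf[g] := pos: store(buf, g, pos)[2] != 2*u + 3*z - 1 || pos + 3*u >= -11
Before k := k - 1: store(buf, g, pos)[2] != 2*u + 3*z - 1 || pos + 3*u >= -11
Before u := u + 2*k + 1: store(buf, g, pos)[2] != 4*k + 2*u + 3*z + 1 || 6*k + pos + 3*u >= -14
Before skip: store(buf, g, pos)[2] != 4*k + 2*u + 3*z + 1 || 6*k + pos + 3*u >= -14
Before assert 2*z - 1 < -9 || z - 8 < pos - buf[3] + 3: (2*z < -8 || buf[3] + z < pos + 11) && (store(buf, g, pos)[2] != 4*k + 2*u + 3*z + 1 || 6*k + pos + 3*u >= -14)
Answer: WP = (2*z < -8 || buf[3] + z < pos + 11) && (store(buf, g, pos)[2] != 4*k + 2*u + 3*z + 1 || 6*k + pos + 3*u >= -14)


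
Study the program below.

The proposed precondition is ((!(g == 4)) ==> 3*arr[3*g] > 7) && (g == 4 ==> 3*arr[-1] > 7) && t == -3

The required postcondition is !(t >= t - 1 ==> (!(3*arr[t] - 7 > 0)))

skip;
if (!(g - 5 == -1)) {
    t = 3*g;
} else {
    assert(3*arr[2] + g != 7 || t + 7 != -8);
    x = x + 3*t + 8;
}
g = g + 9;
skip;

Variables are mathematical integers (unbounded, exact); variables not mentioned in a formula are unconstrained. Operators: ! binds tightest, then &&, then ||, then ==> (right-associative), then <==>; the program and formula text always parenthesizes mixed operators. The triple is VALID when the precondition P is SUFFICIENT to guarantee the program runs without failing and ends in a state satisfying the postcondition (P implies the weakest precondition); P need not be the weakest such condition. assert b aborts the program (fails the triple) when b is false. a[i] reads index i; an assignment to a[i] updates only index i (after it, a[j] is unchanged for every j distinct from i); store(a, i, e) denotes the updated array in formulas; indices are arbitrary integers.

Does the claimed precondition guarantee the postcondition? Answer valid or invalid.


Working backward. After the program, the postcondition !(t >= t - 1 ==> (!(3*arr[t] - 7 > 0))) must hold; in canonical form it is 3*arr[t] > 7.
Before skip: 3*arr[t] > 7
Before g := g + 9: 3*arr[t] > 7
Then branch requires 3*arr[3*g] > 7; else branch requires (3*arr[2] + g != 7 || t != -15) && 3*arr[t] > 7.
Before the if: ((!(g == 4)) ==> 3*arr[3*g] > 7) && (g == 4 ==> ((3*arr[2] + g != 7 || t != -15) && 3*arr[t] > 7))
Before skip: ((!(g == 4)) ==> 3*arr[3*g] > 7) && (g == 4 ==> ((3*arr[2] + g != 7 || t != -15) && 3*arr[t] > 7))
The weakest precondition is ((!(g == 4)) ==> 3*arr[3*g] > 7) && (g == 4 ==> ((3*arr[2] + g != 7 || t != -15) && 3*arr[t] > 7)).
Check whether ((!(g == 4)) ==> 3*arr[3*g] > 7) && (g == 4 ==> 3*arr[-1] > 7) && t == -3 implies it.
Countermodel: at the initial state arr = {[-3] = 0, [-1] = 3, [2] = 3, [12] = 3, elsewhere 3}, g = 4, t = -3, the precondition holds but the weakest precondition fails.
Answer: invalid


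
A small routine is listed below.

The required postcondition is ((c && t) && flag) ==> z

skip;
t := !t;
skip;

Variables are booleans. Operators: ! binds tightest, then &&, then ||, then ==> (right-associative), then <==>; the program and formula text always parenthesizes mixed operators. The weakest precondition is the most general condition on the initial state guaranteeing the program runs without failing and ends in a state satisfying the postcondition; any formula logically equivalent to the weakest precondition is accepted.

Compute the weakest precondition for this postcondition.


Working backward. After the program, the postcondition ((c && t) && flag) ==> z must hold; in canonical form it is (c && t && flag) ==> z.
Before skip: (c && t && flag) ==> z
Before t := !t: (c && (!t) && flag) ==> z
Before skip: (c && (!t) && flag) ==> z
Answer: WP = (c && (!t) && flag) ==> z
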